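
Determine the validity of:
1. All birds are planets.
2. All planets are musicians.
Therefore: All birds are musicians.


Premise 1: All birds are planets.
Premise 2: All planets are musicians.
Conclusion: All birds are musicians.
Barbara syllogism (AAA-1): All A are B, All B are C → All A are C.
Middle term (planets) distributed in premise 2.

Valid


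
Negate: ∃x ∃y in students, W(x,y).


Original: ∃x ∃y W(x,y)
Rule: ¬∀→∃, ¬∃→∀, negate predicate.
Negation: ∀x ∀y ¬W(x,y)

∀x ∀y ¬W(x,y)


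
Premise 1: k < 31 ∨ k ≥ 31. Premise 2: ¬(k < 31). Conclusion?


Disjunctive syllogism: P ∨ Q, ¬P ⊢ Q
Disjunction: k < 31 ∨ k ≥ 31
We know it is not the case that k < 31.
By disjunctive syllogism, the other disjunct must be true.

k ≥ 31


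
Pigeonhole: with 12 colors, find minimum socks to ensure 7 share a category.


Pigeonhole: to guarantee k in one of n categories, need (k-1)×n + 1.
k = 7, n = 12
Minimum = (7-1) × 12 + 1 = 6 × 12 + 1

73


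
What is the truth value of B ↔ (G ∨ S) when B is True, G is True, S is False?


B = True, G = True, S = False
Step 1: G ∨ S = True OR False = True
Step 2: B ↔ (True): true when both sides have same truth value.
Result: True ↔ True = True

True


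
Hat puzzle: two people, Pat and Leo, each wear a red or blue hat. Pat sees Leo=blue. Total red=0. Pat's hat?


Total red = 0, Leo = blue
Red accounted for: 0
Remaining for Pat: 0
Pat's hat is blue.

blue


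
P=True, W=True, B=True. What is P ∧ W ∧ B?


P = True, W = True, B = True
Expression: P ∧ W ∧ B
Step 1: P ∧ W = True AND True = True
Step 2: (True) ∧ B = True AND True = True

True


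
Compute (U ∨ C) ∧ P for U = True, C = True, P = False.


U = True, C = True, P = False
Step 1: U ∨ C = True OR True = True
Step 2: True ∧ P = True AND False = False
OR is true when at least one operand is true; AND requires both.

False


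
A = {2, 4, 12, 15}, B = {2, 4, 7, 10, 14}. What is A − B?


A = {2, 4, 12, 15}
B = {2, 4, 7, 10, 14}
Operation: difference A − B
In A but not B: 12, 15

{12, 15}


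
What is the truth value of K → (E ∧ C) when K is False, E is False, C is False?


K = False, E = False, C = False
Step 1: E ∧ C = False AND False = False
Step 2: K → (False): false only when K=True and consequent=False.
Result: True

True


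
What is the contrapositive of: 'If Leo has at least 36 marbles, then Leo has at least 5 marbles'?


Original: If Leo has at least 36 marbles, then Leo has at least 5 marbles
Contrapositive: If ¬Q, then ¬P
Negate Q: not (Leo has at least 5 marbles)
Negate P: not (Leo has at least 36 marbles)

If not (Leo has at least 5 marbles), then not (Leo has at least 36 marbles).


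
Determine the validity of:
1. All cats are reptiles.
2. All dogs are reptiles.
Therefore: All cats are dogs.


Premise 1: All cats are reptiles.
Premise 2: All dogs are reptiles.
Conclusion: All cats are dogs.
Fallacy: undistributed middle. reptiles is predicate in both.
Counterexample: cats and dogs could be disjoint subsets of reptiles.

Invalid


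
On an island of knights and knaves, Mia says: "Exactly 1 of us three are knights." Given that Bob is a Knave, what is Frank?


Mia claims exactly 1 knights among Mia, Bob, Frank.
Given: Bob is a Knave.

Case 1: Mia is a Knight (tells truth)
  Then exactly 1 of the three are knights.
  Counting Mia, Bob: 1 knight(s) so far. Need 0 more → Frank = Knave.
Case 2: Mia is a Knave (lies)
  Then the count is NOT 1.
  If Frank = Knight, count = 1 = 1 → claim would be true, contradicts lie.
  If Frank = Knave, count = 0 ≠ 1 → lie confirmed ✓

Frank is a Knave.

Knave


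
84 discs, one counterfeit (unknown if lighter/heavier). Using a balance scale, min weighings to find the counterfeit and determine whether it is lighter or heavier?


Let n = 84. 168 possibilities (n discs × lighter/heavier); each weighing has 3 outcomes.
Bound for k weighings: say the first weighing puts j discs on each pan. If it tips, the 2j weighed discs remain suspects (each with a known direction) and k-1 weighings give 3^(k-1) outcomes; 3^(k-1) is odd, so 2j ≤ 3^(k-1) - 1. If it balances, the n - 2j unweighed discs remain with direction unknown: 2(n - 2j) ≤ 3^(k-1) - 1 by the same parity argument. Adding, n ≤ (3^(k-1) - 1) + (3^(k-1) - 1)/2 = (3^k - 3)/2, and the classical three-group strategy achieves this (3 discs in 2 weighings, 12 in 3, 39 in 4, 120 in 5).
So we need the smallest k with (3^k - 3)/2 ≥ 84.
k = 4: (3^4 - 3)/2 = 39 < 84 ✗
k = 5: (3^5 - 3)/2 = 120 ≥ 84 ✓

5


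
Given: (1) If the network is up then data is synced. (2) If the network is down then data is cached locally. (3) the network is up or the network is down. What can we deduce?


Constructive dilemma: (P → Q) ∧ (R → S), P ∨ R ⊢ Q ∨ S
Premise 1: the network is up → data is synced
Premise 2: the network is down → data is cached locally
Premise 3: the network is up ∨ the network is down
Case 1: Assuming the network is up, then by Premise 1, data is synced.
Case 2: Assuming the network is down, then by Premise 2, data is cached locally.
Since one of the network is up or the network is down must hold, we get data is synced or data is cached locally.

Data is synced or data is cached locally.


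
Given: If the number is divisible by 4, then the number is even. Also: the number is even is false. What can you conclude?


Modus tollens: P → Q, ¬Q ⊢ ¬P
P: the number is divisible by 4
Q: the number is even
We have P → Q and Q is false.
By modus tollens, P must be false.

It is not the case that the number is divisible by 4


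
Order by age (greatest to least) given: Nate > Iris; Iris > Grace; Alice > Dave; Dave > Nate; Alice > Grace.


Constraints: Nate > Iris; Iris > Grace; Alice > Dave; Dave > Nate; Alice > Grace
Method: at each step, the next-highest is the one remaining person who never appears on the smaller side of a constraint between remaining people.
  Step 1: remaining {Alice, Iris, Nate, Grace, Dave}; on the smaller side: {Iris, Nate, Grace, Dave} → Alice is next (Alice > Dave; Alice > Grace).
  Step 2: remaining {Iris, Nate, Grace, Dave}; on the smaller side: {Iris, Nate, Grace} → Dave is next (Dave > Nate).
  Step 3: remaining {Iris, Nate, Grace}; on the smaller side: {Iris, Grace} → Nate is next (Nate > Iris).
  Step 4: remaining {Iris, Grace}; on the smaller side: {Grace} → Iris is next (Iris > Grace).
  Step 5: only Grace remains → lowest.
Final ranking (highest to lowest):

Alice > Dave > Nate > Iris > Grace


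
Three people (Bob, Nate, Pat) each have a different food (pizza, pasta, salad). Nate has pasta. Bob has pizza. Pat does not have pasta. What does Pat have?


From clues:
  Bob → pizza
  Nate → pasta
By elimination, Pat gets the remaining.

salad


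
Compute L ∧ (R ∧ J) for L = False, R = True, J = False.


L = False, R = True, J = False
Step 1: R ∧ J = True AND False = False
Step 2: L ∧ False = False AND False = False
AND is true only when ALL operands are true.

False


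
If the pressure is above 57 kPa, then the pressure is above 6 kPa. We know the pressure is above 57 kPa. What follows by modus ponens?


Modus ponens: P → Q, P ⊢ Q
P: the pressure is above 57 kPa
Q: the pressure is above 6 kPa
We have P → Q and P is true.
By modus ponens, Q must be true.

The pressure is above 6 kPa


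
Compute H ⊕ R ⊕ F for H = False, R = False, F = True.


H = False, R = False, F = True
Step 1: H ⊕ R = False XOR False = False
Step 2: False ⊕ F = False XOR True = True
XOR is true when an odd number of operands are true.

True


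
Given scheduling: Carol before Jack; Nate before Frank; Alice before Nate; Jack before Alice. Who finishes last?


Constraints: Carol before Jack; Nate before Frank; Alice before Nate; Jack before Alice
The last task can have nothing scheduled after it, so it must never appear on the left of a 'before'.
Tasks appearing before some other task: Carol, Nate, Alice, Jack.
The only task not in that list is Frank → it is last.

Frank


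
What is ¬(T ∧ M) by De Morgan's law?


De Morgan's law: ¬(P ∧ Q) ≡ ¬P ∨ ¬Q
¬(T ∧ M) = ¬T ∨ ¬M

¬T ∨ ¬M


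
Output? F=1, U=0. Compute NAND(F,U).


F AND U = 0
NOT(0) = 1

1


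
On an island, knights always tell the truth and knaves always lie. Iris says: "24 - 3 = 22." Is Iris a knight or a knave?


Statement: "24 - 3 = 22."
Actual: 24 - 3 = 21
Claimed: 22
Statement is FALSE → Iris lies → Knave

Knave


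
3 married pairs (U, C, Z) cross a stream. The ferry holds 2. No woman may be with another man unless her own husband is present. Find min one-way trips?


Label couples U, C, Z (H = husband, W = wife).
Counting alone: 6 people, the ferry carries 2 and someone must bring it back, so each round trip nets at most +1 on the far side until the last crossing → at least 9 trips. The jealousy constraint makes 9 impossible; the shortest valid schedule has 11:
1. WU+WC →  (far: WU,WC; near: HU,HC,HZ,WZ)
2. WU ←       (far: WC; near: HU,HC,HZ,WU,WZ)
3. WU+WZ →  (far: WU,WC,WZ; near: HU,HC,HZ)
4. WU ←       (far: WC,WZ; near: HU,HC,HZ,WU)
5. HC+HZ →  (far: HC,WC,HZ,WZ; near: HU,WU)
6. HC+WC ←  (far: HZ,WZ; near: HU,WU,HC,WC)
7. HU+HC →  (far: HU,HC,HZ,WZ; near: WU,WC)
8. WZ ←       (far: HU,HC,HZ; near: WU,WC,WZ)
9. WU+WC →  (far: HU,WU,HC,WC,HZ; near: WZ)
10. HZ ←      (far: HU,WU,HC,WC; near: HZ,WZ)
11. HZ+WZ → (far: all six; near: empty)
In every state each wife is either with her husband or with no other man.
Minimum trips = 11

11


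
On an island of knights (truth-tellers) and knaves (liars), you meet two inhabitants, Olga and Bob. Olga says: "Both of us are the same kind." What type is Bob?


Olga says: "Both of us are the same kind."
Case 1: Olga is a Knight (truth-teller)
  Statement is true → they ARE the same → Bob is also a Knight
Case 2: Olga is a Knave (liar)
  Statement is false → they are NOT the same → Bob is a Knight
In both cases, Bob is a Knight.

Knight


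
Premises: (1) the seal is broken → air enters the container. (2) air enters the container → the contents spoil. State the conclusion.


Hypothetical syllogism: P → Q, Q → R ⊢ P → R
Premise 1: the seal is broken → air enters the container
Premise 2: air enters the container → the contents spoil
Chain the implications: the middle term (air enters the container) links the two.
Conclusion: If the seal is broken, then the contents spoil.

If the seal is broken, then the contents spoil.


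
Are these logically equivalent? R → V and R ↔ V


Expression 1: R → V
Expression 2: R ↔ V
Truth table (R V | Expr1 Expr2):
  T T |   T     T
  T F |   F     F
  F T |   T     F   ← differ
  F F |   T     T
Counterexample: R=F, V=T gives Expr1 = T but Expr2 = F, so the expressions are NOT logically equivalent.

No


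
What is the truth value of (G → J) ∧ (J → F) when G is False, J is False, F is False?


G = False, J = False, F = False
Step 1: G → J is false only when G=True and J=False. Result: True
Step 2: J → F is false only when J=True and F=False. Result: True
Step 3: True ∧ True = True

True


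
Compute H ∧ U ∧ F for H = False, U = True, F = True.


H = False, U = True, F = True
Step 1: H ∧ U = False AND True = False
Step 2: (False) ∧ F = (False) AND True = False
AND is true only when ALL operands are true.

False


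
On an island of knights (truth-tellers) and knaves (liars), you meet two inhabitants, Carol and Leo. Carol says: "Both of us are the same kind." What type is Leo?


Carol says: "Both of us are the same kind."
Case 1: Carol is a Knight (truth-teller)
  Statement is true → they ARE the same → Leo is also a Knight
Case 2: Carol is a Knave (liar)
  Statement is false → they are NOT the same → Leo is a Knight
In both cases, Leo is a Knight.

Knight


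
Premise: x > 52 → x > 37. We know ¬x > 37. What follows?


Modus tollens: P → Q, ¬Q ⊢ ¬P
P: x > 52
Q: x > 37
We have P → Q and Q is false.
By modus tollens, P must be false.

It is not the case that x > 52


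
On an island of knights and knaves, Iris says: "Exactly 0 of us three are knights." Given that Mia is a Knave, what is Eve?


Iris claims exactly 0 knights among Iris, Mia, Eve.
Given: Mia is a Knave.

Case 1: Iris is a Knight (tells truth)
  Then exactly 0 of the three are knights.
  Counting Iris, Mia: 1 knight(s) so far. Need -1 more → impossible.
Case 2: Iris is a Knave (lies)
  Then the count is NOT 0.
  If Eve = Knave, count = 0 = 0 → claim would be true, contradicts lie.
  If Eve = Knight, count = 1 ≠ 0 → lie confirmed ✓

Eve is a Knight.

Knight


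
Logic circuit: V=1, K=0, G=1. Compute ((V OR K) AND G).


V OR K = 1|0 = 1
1 AND 1 = 1

1


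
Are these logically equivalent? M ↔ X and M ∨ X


Expression 1: M ↔ X
Expression 2: M ∨ X
Truth table (M X | Expr1 Expr2):
  T T |   T     T
  T F |   F     T   ← differ
  F T |   F     T   ← differ
  F F |   T     F   ← differ
Counterexample: M=T, X=F gives Expr1 = F but Expr2 = T, so the expressions are NOT logically equivalent.

No


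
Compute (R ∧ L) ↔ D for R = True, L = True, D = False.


R = True, L = True, D = False
Step 1: R ∧ L = True AND True = True
Step 2: (True) ↔ D: true when both sides have same truth value.
Result: True ↔ False = False

False


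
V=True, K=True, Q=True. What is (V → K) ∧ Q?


V = True, K = True, Q = True
Expression: (V → K) ∧ Q
Step 1: V → K = True → True (false only if V=True, K=False) = True
Step 2: (True) ∧ Q = True AND True = True

True


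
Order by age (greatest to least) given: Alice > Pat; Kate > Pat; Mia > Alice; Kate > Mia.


Constraints: Alice > Pat; Kate > Pat; Mia > Alice; Kate > Mia
Method: at each step, the next-highest is the one remaining person who never appears on the smaller side of a constraint between remaining people.
  Step 1: remaining {Alice, Pat, Mia, Kate}; on the smaller side: {Alice, Pat, Mia} → Kate is next (Kate > Pat; Kate > Mia).
  Step 2: remaining {Alice, Pat, Mia}; on the smaller side: {Alice, Pat} → Mia is next (Mia > Alice).
  Step 3: remaining {Alice, Pat}; on the smaller side: {Pat} → Alice is next (Alice > Pat).
  Step 4: only Pat remains → lowest.
Final ranking (highest to lowest):

Kate > Mia > Alice > Pat


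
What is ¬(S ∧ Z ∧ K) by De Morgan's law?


De Morgan's law: ¬(P ∧ Q ∧ R) ≡ ¬P ∨ ¬Q ∨ ¬R
¬(S ∧ Z ∧ K) = ¬S ∨ ¬Z ∨ ¬K

¬S ∨ ¬Z ∨ ¬K


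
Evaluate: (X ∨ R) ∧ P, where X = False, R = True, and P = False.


X = False, R = True, P = False
Step 1: X ∨ R = False OR True = True
Step 2: True ∧ P = True AND False = False
OR is true when at least one operand is true; AND requires both.

False


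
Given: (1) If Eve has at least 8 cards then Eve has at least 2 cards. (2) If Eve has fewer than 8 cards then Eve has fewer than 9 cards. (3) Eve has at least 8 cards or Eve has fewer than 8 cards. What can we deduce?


Constructive dilemma: (P → Q) ∧ (R → S), P ∨ R ⊢ Q ∨ S
Premise 1: Eve has at least 8 cards → Eve has at least 2 cards
Premise 2: Eve has fewer than 8 cards → Eve has fewer than 9 cards
Premise 3: Eve has at least 8 cards ∨ Eve has fewer than 8 cards
Case 1: Assuming Eve has at least 8 cards, then by Premise 1, Eve has at least 2 cards.
Case 2: Assuming Eve has fewer than 8 cards, then by Premise 2, Eve has fewer than 9 cards.
Since one of Eve has at least 8 cards or Eve has fewer than 8 cards must hold, we get Eve has at least 2 cards or Eve has fewer than 9 cards.

Eve has at least 2 cards or Eve has fewer than 9 cards.


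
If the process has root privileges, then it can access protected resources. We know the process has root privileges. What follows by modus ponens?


Modus ponens: P → Q, P ⊢ Q
P: the process has root privileges
Q: it can access protected resources
We have P → Q and P is true.
By modus ponens, Q must be true.

It can access protected resources


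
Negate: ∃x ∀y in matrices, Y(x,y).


Original: ∃x ∀y Y(x,y)
Rule: ¬∀→∃, ¬∃→∀, negate predicate.
Negation: ∀x ∃y ¬Y(x,y)

∀x ∃y ¬Y(x,y)


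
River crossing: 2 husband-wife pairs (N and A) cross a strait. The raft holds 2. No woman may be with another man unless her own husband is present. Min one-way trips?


Label couples N and A.
1. WN+WA → (far: WN,WA; near: HN,HA)
2. WN ←   (far: WA; near: HN,HA,WN)
3. HN+HA → (far: HN,HA,WA; near: WN)
4. HN ←   (far: HA,WA; near: HN,WN)  — HN returns, since WN is alone on near bank
5. HN+WN → (far: all four; near: empty)
Every state respects the constraint.
Minimum trips = 5

5


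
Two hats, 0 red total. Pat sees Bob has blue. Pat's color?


Total red = 0, Bob = blue
Red accounted for: 0
Remaining for Pat: 0
Pat's hat is blue.

blue


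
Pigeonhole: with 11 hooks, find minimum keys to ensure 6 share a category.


Pigeonhole: to guarantee k in one of n categories, need (k-1)×n + 1.
k = 6, n = 11
Minimum = (6-1) × 11 + 1 = 5 × 11 + 1

56


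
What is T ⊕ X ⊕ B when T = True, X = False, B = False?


T = True, X = False, B = False
Step 1: T ⊕ X = True XOR False = True
Step 2: True ⊕ B = True XOR False = True
XOR is true when an odd number of operands are true.

True


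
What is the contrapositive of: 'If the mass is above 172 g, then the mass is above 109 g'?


Original: If the mass is above 172 g, then the mass is above 109 g
Contrapositive: If ¬Q, then ¬P
Negate Q: not (the mass is above 109 g)
Negate P: not (the mass is above 172 g)

If not (the mass is above 109 g), then not (the mass is above 172 g).


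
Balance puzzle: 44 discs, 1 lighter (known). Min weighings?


Each weighing has 3 outcomes (left heavy / balance / right heavy), so k weighings distinguish at most 3^k cases; splitting into three near-equal groups achieves this.
Need 3^k ≥ 44: 3^3 = 27 < 44 ≤ 3^4 = 81
k = ⌈log₃(44)⌉ = 4

4


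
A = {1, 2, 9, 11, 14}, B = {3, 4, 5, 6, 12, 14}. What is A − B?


A = {1, 2, 9, 11, 14}
B = {3, 4, 5, 6, 12, 14}
Operation: difference A − B
In A but not B: 1, 2, 9, 11

{1, 2, 9, 11}


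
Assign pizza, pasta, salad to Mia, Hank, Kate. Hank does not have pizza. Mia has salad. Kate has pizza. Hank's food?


From clues:
  Kate → pizza
  Mia → salad
By elimination, Hank gets the remaining.

pasta


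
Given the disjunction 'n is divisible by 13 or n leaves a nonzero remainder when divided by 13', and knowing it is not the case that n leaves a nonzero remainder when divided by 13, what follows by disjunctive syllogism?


Disjunctive syllogism: P ∨ Q, ¬P ⊢ Q
Disjunction: n is divisible by 13 ∨ n leaves a nonzero remainder when divided by 13
We know it is not the case that n leaves a nonzero remainder when divided by 13.
By disjunctive syllogism, the other disjunct must be true.

n is divisible by 13


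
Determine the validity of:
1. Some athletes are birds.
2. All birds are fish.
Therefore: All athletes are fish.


Premise 1: Some athletes are birds.
Premise 2: All birds are fish.
Conclusion: All athletes are fish.
Fallacy: illicit minor. The minor term (athletes) is distributed in the conclusion ('All athletes ...') but undistributed in its premise ('Some athletes are birds' doesn't cover all athletes).
Only 'Some athletes are fish' follows, not 'All'.

Invalid


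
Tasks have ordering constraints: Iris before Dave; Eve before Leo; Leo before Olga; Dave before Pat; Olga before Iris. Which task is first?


Constraints: Iris before Dave; Eve before Leo; Leo before Olga; Dave before Pat; Olga before Iris
The first task can have nothing scheduled before it, so it must never appear on the right of a 'before'.
Tasks appearing after some 'before': Dave, Leo, Olga, Pat, Iris.
The only task not in that list is Eve → it is first.

Eve


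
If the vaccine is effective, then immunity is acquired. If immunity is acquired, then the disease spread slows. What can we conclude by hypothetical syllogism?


Hypothetical syllogism: P → Q, Q → R ⊢ P → R
Premise 1: the vaccine is effective → immunity is acquired
Premise 2: immunity is acquired → the disease spread slows
Chain the implications: the middle term (immunity is acquired) links the two.
Conclusion: If the vaccine is effective, then the disease spread slows.

If the vaccine is effective, then the disease spread slows.


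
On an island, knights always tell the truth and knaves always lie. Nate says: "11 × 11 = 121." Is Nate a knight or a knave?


Statement: "11 × 11 = 121."
Actual: 11 × 11 = 121
Claimed: 121
Statement is TRUE → Nate tells the truth → Knight

Knight


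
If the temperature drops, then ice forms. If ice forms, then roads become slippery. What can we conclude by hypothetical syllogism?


Hypothetical syllogism: P → Q, Q → R ⊢ P → R
Premise 1: the temperature drops → ice forms
Premise 2: ice forms → roads become slippery
Chain the implications: the middle term (ice forms) links the two.
Conclusion: If the temperature drops, then roads become slippery.

If the temperature drops, then roads become slippery.


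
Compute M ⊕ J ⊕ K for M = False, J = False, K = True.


M = False, J = False, K = True
Step 1: M ⊕ J = False XOR False = False
Step 2: False ⊕ K = False XOR True = True
XOR is true when an odd number of operands are true.

True


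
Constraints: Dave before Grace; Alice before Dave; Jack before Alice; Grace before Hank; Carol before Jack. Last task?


Constraints: Dave before Grace; Alice before Dave; Jack before Alice; Grace before Hank; Carol before Jack
The last task can have nothing scheduled after it, so it must never appear on the left of a 'before'.
Tasks appearing before some other task: Dave, Alice, Jack, Grace, Carol.
The only task not in that list is Hank → it is last.

Hank


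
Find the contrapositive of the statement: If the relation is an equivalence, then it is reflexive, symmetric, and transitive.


Original: If the relation is an equivalence, then it is reflexive, symmetric, and transitive
Contrapositive: If ¬Q, then ¬P
Negate Q: not (it is reflexive, symmetric, and transitive)
Negate P: not (the relation is an equivalence)

If not (it is reflexive, symmetric, and transitive), then not (the relation is an equivalence).


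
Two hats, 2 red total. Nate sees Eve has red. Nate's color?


Total red = 2, Eve = red
Red accounted for: 1
Remaining for Nate: 1
Nate's hat is red.

red


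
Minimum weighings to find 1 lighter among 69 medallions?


Each weighing has 3 outcomes (left heavy / balance / right heavy), so k weighings distinguish at most 3^k cases; splitting into three near-equal groups achieves this.
Need 3^k ≥ 69: 3^3 = 27 < 69 ≤ 3^4 = 81
k = ⌈log₃(69)⌉ = 4

4


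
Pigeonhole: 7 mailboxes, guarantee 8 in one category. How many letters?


Pigeonhole: to guarantee k in one of n categories, need (k-1)×n + 1.
k = 8, n = 7
Minimum = (8-1) × 7 + 1 = 7 × 7 + 1

50


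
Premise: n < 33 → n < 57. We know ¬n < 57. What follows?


Modus tollens: P → Q, ¬Q ⊢ ¬P
P: n < 33
Q: n < 57
We have P → Q and Q is false.
By modus tollens, P must be false.

It is not the case that n < 33


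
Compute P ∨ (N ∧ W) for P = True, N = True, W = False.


P = True, N = True, W = False
Step 1: N ∧ W = True AND False = False
Step 2: P ∨ False = True OR False = True
AND evaluated first (higher precedence); then OR applied.

True


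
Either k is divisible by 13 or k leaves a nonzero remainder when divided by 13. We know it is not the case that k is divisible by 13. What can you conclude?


Disjunctive syllogism: P ∨ Q, ¬P ⊢ Q
Disjunction: k is divisible by 13 ∨ k leaves a nonzero remainder when divided by 13
We know it is not the case that k is divisible by 13.
By disjunctive syllogism, the other disjunct must be true.

k leaves a nonzero remainder when divided by 13


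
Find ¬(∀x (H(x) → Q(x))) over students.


Original: ∀x (H(x) → Q(x))
Rule: ¬∀→∃, ¬∃→∀, negate predicate.
Negation: ∃x (H(x) ∧ ¬Q(x))

∃x (H(x) ∧ ¬Q(x))


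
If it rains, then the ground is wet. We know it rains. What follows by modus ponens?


Modus ponens: P → Q, P ⊢ Q
P: it rains
Q: the ground is wet
We have P → Q and P is true.
By modus ponens, Q must be true.

The ground is wet


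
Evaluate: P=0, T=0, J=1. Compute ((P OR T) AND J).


P OR T = 0|0 = 0
0 AND 1 = 0

0


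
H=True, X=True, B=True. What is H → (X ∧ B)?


H = True, X = True, B = True
Expression: H → (X ∧ B)
Step 1: X ∧ B = True AND True = True
Step 2: H → (True) = True → True = True

True


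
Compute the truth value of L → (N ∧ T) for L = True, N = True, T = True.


L = True, N = True, T = True
Step 1: N ∧ T = True AND True = True
Step 2: L → (True): false only when L=True and consequent=False.
Result: True

True


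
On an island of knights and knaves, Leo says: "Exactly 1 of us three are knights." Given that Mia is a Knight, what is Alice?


Leo claims exactly 1 knights among Leo, Mia, Alice.
Given: Mia is a Knight.

Case 1: Leo is a Knight (tells truth)
  Then exactly 1 of the three are knights.
  Counting Leo, Mia: 2 knight(s) so far. Need -1 more → impossible.
Case 2: Leo is a Knave (lies)
  Then the count is NOT 1.
  If Alice = Knave, count = 1 = 1 → claim would be true, contradicts lie.
  If Alice = Knight, count = 2 ≠ 1 → lie confirmed ✓

Alice is a Knight.

Knight


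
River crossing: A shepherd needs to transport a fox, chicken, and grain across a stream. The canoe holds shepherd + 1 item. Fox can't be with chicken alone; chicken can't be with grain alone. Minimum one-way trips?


1. shepherd+chicken → 2. shepherd ← 3. shepherd+fox → 4. shepherd+chicken ← 5. shepherd+grain → 6. shepherd ← 7. shepherd+chicken →
Minimum trips = 7

7


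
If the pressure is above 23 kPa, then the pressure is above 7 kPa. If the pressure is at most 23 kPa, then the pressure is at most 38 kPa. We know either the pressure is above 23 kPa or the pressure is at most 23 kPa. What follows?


Constructive dilemma: (P → Q) ∧ (R → S), P ∨ R ⊢ Q ∨ S
Premise 1: the pressure is above 23 kPa → the pressure is above 7 kPa
Premise 2: the pressure is at most 23 kPa → the pressure is at most 38 kPa
Premise 3: the pressure is above 23 kPa ∨ the pressure is at most 23 kPa
Case 1: Assuming the pressure is above 23 kPa, then by Premise 1, the pressure is above 7 kPa.
Case 2: Assuming the pressure is at most 23 kPa, then by Premise 2, the pressure is at most 38 kPa.
Since one of the pressure is above 23 kPa or the pressure is at most 23 kPa must hold, we get the pressure is above 7 kPa or the pressure is at most 38 kPa.

The pressure is above 7 kPa or the pressure is at most 38 kPa.


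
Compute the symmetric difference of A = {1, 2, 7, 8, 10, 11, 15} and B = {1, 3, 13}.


A = {1, 2, 7, 8, 10, 11, 15}
B = {1, 3, 13}
Operation: symmetric difference
In A only: [2, 7, 8, 10, 11, 15], in B only: [3, 13]

{2, 3, 7, 8, 10, 11, 13, 15}


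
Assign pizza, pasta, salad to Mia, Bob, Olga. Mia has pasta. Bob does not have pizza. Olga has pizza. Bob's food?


From clues:
  Olga → pizza
  Mia → pasta
By elimination, Bob gets the remaining.

salad


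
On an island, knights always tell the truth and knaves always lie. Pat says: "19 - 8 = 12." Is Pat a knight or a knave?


Statement: "19 - 8 = 12."
Actual: 19 - 8 = 11
Claimed: 12
Statement is FALSE → Pat lies → Knave

Knave


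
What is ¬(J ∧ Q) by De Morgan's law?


De Morgan's law: ¬(P ∧ Q) ≡ ¬P ∨ ¬Q
¬(J ∧ Q) = ¬J ∨ ¬Q

¬J ∨ ¬Q


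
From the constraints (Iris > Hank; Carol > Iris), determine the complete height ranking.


Constraints: Iris > Hank; Carol > Iris
Method: at each step, the next-highest is the one remaining person who never appears on the smaller side of a constraint between remaining people.
  Step 1: remaining {Iris, Hank, Carol}; on the smaller side: {Iris, Hank} → Carol is next (Carol > Iris).
  Step 2: remaining {Iris, Hank}; on the smaller side: {Hank} → Iris is next (Iris > Hank).
  Step 3: only Hank remains → lowest.
Final ranking (highest to lowest):

Carol > Iris > Hank


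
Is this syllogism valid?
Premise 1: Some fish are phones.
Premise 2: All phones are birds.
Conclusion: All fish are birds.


Premise 1: Some fish are phones.
Premise 2: All phones are birds.
Conclusion: All fish are birds.
Fallacy: illicit minor. The minor term (fish) is distributed in the conclusion ('All fish ...') but undistributed in its premise ('Some fish are phones' doesn't cover all fish).
Only 'Some fish are birds' follows, not 'All'.

Invalid


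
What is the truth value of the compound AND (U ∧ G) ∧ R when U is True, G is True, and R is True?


U = True, G = True, R = True
Step 1: U ∧ G = True AND True = True
Step 2: True ∧ R = True AND True = True
AND is true only when ALL operands are true.

True


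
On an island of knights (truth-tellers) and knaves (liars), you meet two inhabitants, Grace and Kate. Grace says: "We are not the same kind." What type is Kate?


Grace says: "We are not the same kind."
Case 1: Grace is a Knight (truth-teller)
  Statement is true → they ARE different → Kate is a Knave
Case 2: Grace is a Knave (liar)
  Statement is false → they are NOT different → Kate is a Knave
In both cases, Kate is a Knave.

Knave


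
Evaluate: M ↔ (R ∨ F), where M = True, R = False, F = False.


M = True, R = False, F = False
Step 1: R ∨ F = False OR False = False
Step 2: M ↔ (False): true when both sides have same truth value.
Result: True ↔ False = False

False


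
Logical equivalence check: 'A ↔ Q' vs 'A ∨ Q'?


Expression 1: A ↔ Q
Expression 2: A ∨ Q
Truth table (A Q | Expr1 Expr2):
  T T |   T     T
  T F |   F     T   ← differ
  F T |   F     T   ← differ
  F F |   T     F   ← differ
Counterexample: A=T, Q=F gives Expr1 = F but Expr2 = T, so the expressions are NOT logically equivalent.

No


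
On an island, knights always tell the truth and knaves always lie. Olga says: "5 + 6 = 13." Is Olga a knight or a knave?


Statement: "5 + 6 = 13."
Actual: 5 + 6 = 11
Claimed: 13
Statement is FALSE → Olga lies → Knave

Knave


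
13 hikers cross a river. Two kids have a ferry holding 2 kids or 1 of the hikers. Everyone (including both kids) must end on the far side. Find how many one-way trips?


Per crossing of one of the hikers: kids→, one←, one of the hikers→, one← = 4 trips
13 × 4 = 52, + 1 final kids→ = 53
Minimum trips = 53

53


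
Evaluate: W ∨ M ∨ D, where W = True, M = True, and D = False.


W = True, M = True, D = False
Step 1: W ∨ M = True OR True = True
Step 2: True ∨ D = True OR False = True
OR is true when at least one operand is true.

True


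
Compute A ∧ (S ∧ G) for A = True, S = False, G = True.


A = True, S = False, G = True
Step 1: S ∧ G = False AND True = False
Step 2: A ∧ False = True AND False = False
AND is true only when ALL operands are true.

False


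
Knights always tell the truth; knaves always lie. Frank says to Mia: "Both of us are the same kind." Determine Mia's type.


Frank says: "Both of us are the same kind."
Case 1: Frank is a Knight (truth-teller)
  Statement is true → they ARE the same → Mia is also a Knight
Case 2: Frank is a Knave (liar)
  Statement is false → they are NOT the same → Mia is a Knight
In both cases, Mia is a Knight.

Knight


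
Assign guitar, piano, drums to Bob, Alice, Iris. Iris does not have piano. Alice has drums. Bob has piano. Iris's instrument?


From clues:
  Alice → drums
  Bob → piano
By elimination, Iris gets the remaining.

guitar


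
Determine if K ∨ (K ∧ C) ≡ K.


Expression 1: K ∨ (K ∧ C)
Expression 2: K
Truth table (K C | Expr1 Expr2):
  T T |   T     T
  T F |   T     T
  F T |   F     F
  F F |   F     F
All 4 rows agree, so the expressions are logically equivalent.

Yes


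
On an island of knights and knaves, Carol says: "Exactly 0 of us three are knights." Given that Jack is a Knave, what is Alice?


Carol claims exactly 0 knights among Carol, Jack, Alice.
Given: Jack is a Knave.

Case 1: Carol is a Knight (tells truth)
  Then exactly 0 of the three are knights.
  Counting Carol, Jack: 1 knight(s) so far. Need -1 more → impossible.
Case 2: Carol is a Knave (lies)
  Then the count is NOT 0.
  If Alice = Knave, count = 0 = 0 → claim would be true, contradicts lie.
  If Alice = Knight, count = 1 ≠ 0 → lie confirmed ✓

Alice is a Knight.

Knight


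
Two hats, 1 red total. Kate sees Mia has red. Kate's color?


Total red = 1, Mia = red
Red accounted for: 1
Remaining for Kate: 0
Kate's hat is blue.

blue


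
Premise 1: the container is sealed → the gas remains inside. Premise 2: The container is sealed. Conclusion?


Modus ponens: P → Q, P ⊢ Q
P: the container is sealed
Q: the gas remains inside
We have P → Q and P is true.
By modus ponens, Q must be true.

The gas remains inside


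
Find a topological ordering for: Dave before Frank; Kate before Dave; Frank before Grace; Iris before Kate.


Constraints: Dave before Frank; Kate before Dave; Frank before Grace; Iris before Kate
Method: repeatedly schedule the remaining task that has no remaining task required before it.
  Step 1: remaining {Kate, Dave, Iris, Grace, Frank}; every task except Iris still has a predecessor pending → schedule Iris.
  Step 2: remaining {Kate, Dave, Grace, Frank}; every task except Kate still has a predecessor pending → schedule Kate.
  Step 3: remaining {Dave, Grace, Frank}; every task except Dave still has a predecessor pending → schedule Dave.
  Step 4: remaining {Grace, Frank}; every task except Frank still has a predecessor pending → schedule Frank.
  Step 5: only Grace remains → schedule Grace.
Resulting order:

Iris → Kate → Dave → Frank → Grace


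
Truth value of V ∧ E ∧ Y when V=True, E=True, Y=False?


V = True, E = True, Y = False
Expression: V ∧ E ∧ Y
Step 1: V ∧ E = True AND True = True
Step 2: (True) ∧ Y = True AND False = False

False


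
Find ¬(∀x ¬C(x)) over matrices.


Original: ∀x ¬C(x)
Rule: ¬∀→∃, ¬∃→∀, negate predicate.
Negation: ∃x C(x)

∃x C(x)


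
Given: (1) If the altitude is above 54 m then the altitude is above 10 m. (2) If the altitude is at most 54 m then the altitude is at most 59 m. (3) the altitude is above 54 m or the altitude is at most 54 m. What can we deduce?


Constructive dilemma: (P → Q) ∧ (R → S), P ∨ R ⊢ Q ∨ S
Premise 1: the altitude is above 54 m → the altitude is above 10 m
Premise 2: the altitude is at most 54 m → the altitude is at most 59 m
Premise 3: the altitude is above 54 m ∨ the altitude is at most 54 m
Case 1: Assuming the altitude is above 54 m, then by Premise 1, the altitude is above 10 m.
Case 2: Assuming the altitude is at most 54 m, then by Premise 2, the altitude is at most 59 m.
Since one of the altitude is above 54 m or the altitude is at most 54 m must hold, we get the altitude is above 10 m or the altitude is at most 59 m.

The altitude is above 10 m or the altitude is at most 59 m.


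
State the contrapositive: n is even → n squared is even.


Original: If n is even, then n squared is even
Contrapositive: If ¬Q, then ¬P
Negate Q: not (n squared is even)
Negate P: not (n is even)

If not (n squared is even), then not (n is even).


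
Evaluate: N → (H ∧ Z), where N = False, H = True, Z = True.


N = False, H = True, Z = True
Step 1: H ∧ Z = True AND True = True
Step 2: N → (True): false only when N=True and consequent=False.
Result: True

True


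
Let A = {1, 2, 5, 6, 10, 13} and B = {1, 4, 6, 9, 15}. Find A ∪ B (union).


A = {1, 2, 5, 6, 10, 13}
B = {1, 4, 6, 9, 15}
Operation: union
All elements combined: 1, 2, 4, 5, 6, 9, 10, 13, 15

{1, 2, 4, 5, 6, 9, 10, 13, 15}


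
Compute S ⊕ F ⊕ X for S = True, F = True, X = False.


S = True, F = True, X = False
Step 1: S ⊕ F = True XOR True = False
Step 2: False ⊕ X = False XOR False = False
XOR is true when an odd number of operands are true.

False


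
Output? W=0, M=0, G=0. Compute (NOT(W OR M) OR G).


W OR M = 0
NOT(0) = 1
1 OR 0 = 1

1


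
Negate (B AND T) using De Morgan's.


De Morgan's law: ¬(P ∧ Q) ≡ ¬P ∨ ¬Q
¬(B ∧ T) = ¬B ∨ ¬T

¬B ∨ ¬T


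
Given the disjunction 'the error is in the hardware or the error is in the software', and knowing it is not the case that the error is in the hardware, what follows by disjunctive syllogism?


Disjunctive syllogism: P ∨ Q, ¬P ⊢ Q
Disjunction: the error is in the hardware ∨ the error is in the software
We know it is not the case that the error is in the hardware.
By disjunctive syllogism, the other disjunct must be true.

The error is in the software


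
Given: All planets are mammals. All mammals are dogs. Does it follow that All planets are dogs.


Premise 1: All planets are mammals.
Premise 2: All mammals are dogs.
Conclusion: All planets are dogs.
Barbara syllogism (AAA-1): All A are B, All B are C → All A are C.
Middle term (mammals) distributed in premise 2.

Valid


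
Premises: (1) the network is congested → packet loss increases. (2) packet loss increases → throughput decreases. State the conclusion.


Hypothetical syllogism: P → Q, Q → R ⊢ P → R
Premise 1: the network is congested → packet loss increases
Premise 2: packet loss increases → throughput decreases
Chain the implications: the middle term (packet loss increases) links the two.
Conclusion: If the network is congested, then throughput decreases.

If the network is congested, then throughput decreases.


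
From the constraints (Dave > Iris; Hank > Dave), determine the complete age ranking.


Constraints: Dave > Iris; Hank > Dave
Method: at each step, the next-highest is the one remaining person who never appears on the smaller side of a constraint between remaining people.
  Step 1: remaining {Dave, Iris, Hank}; on the smaller side: {Dave, Iris} → Hank is next (Hank > Dave).
  Step 2: remaining {Dave, Iris}; on the smaller side: {Iris} → Dave is next (Dave > Iris).
  Step 3: only Iris remains → lowest.
Final ranking (highest to lowest):

Hank > Dave > Iris


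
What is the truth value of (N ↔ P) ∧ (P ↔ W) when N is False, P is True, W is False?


N = False, P = True, W = False
Step 1: N ↔ P is true when N and P have the same value. Result: False
Step 2: P ↔ W is true when P and W have the same value. Result: False
Step 3: False ∧ False = False

False


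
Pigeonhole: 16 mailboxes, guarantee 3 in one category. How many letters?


Pigeonhole: to guarantee k in one of n categories, need (k-1)×n + 1.
k = 3, n = 16
Minimum = (3-1) × 16 + 1 = 2 × 16 + 1

33


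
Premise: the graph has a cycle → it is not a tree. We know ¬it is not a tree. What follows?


Modus tollens: P → Q, ¬Q ⊢ ¬P
P: the graph has a cycle
Q: it is not a tree
We have P → Q and Q is false.
By modus tollens, P must be false.

It is not the case that the graph has a cycle


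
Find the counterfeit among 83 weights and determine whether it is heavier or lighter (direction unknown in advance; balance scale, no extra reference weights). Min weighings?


Let n = 83. 166 possibilities (n weights × lighter/heavier); each weighing has 3 outcomes.
Bound for k weighings: say the first weighing puts j weights on each pan. If it tips, the 2j weighed weights remain suspects (each with a known direction) and k-1 weighings give 3^(k-1) outcomes; 3^(k-1) is odd, so 2j ≤ 3^(k-1) - 1. If it balances, the n - 2j unweighed weights remain with direction unknown: 2(n - 2j) ≤ 3^(k-1) - 1 by the same parity argument. Adding, n ≤ (3^(k-1) - 1) + (3^(k-1) - 1)/2 = (3^k - 3)/2, and the classical three-group strategy achieves this (3 weights in 2 weighings, 12 in 3, 39 in 4, 120 in 5).
So we need the smallest k with (3^k - 3)/2 ≥ 83.
k = 4: (3^4 - 3)/2 = 39 < 83 ✗
k = 5: (3^5 - 3)/2 = 120 ≥ 83 ✓

5
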